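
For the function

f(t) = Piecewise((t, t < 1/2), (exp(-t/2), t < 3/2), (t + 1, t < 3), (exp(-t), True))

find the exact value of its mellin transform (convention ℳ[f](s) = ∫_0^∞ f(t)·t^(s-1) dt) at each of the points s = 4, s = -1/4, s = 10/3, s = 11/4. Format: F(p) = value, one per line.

F(4) = -807*exp(-3/4)/4 + 78*exp(-3) + 21143/320 + 493*exp(-1/4)/4
F(-1/4) = 2**(1/4)*(-3*sqrt(2)*uppergamma(-1/4, 3/4) + 3*2**(3/4)*uppergamma(-1/4, 3) + 4 + 3*sqrt(2)*uppergamma(-1/4, 1/4) + 4*3**(3/4))/6
F(10/3) = 2**(2/3)*(-8320*2**(2/3)*uppergamma(10/3, 3/4) - 2268*3**(1/3) + 15 + 1040*2**(1/3)*uppergamma(10/3, 3) + 8320*2**(2/3)*uppergamma(10/3, 1/4) + 27864*6**(1/3))/2080
F(11/4) = 2**(1/4)*(-2640*sqrt(2)*uppergamma(11/4, 3/4) - 567*3**(3/4) + 11 + 330*2**(3/4)*uppergamma(11/4, 3) + 2640*sqrt(2)*uppergamma(11/4, 1/4) + 3456*6**(3/4))/660

decompose at 1/2, 3/2, 3; ℳ[f](s) sums the 4 pieces' integrals
over [0, 1/2), the kernel integral of t enters the sum
segment [1/2, 3/2) carries exp(-t/2); integrate it
∫ (t + 1)·t^(s-1) over [3/2, 3)
[3, ∞) adds the kernel integral of exp(-t)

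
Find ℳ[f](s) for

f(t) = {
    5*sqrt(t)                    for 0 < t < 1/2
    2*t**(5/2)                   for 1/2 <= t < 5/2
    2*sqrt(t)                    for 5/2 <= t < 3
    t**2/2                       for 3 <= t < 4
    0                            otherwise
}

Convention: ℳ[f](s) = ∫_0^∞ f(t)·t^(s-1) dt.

(-8*2**(-s - 5/2)*(s + 2)*(2*s + 1) + 20*2**(-s - 1/2)*(s + 2)*(2*s + 5) + 8*3**(s + 1/2)*(s + 2)*(2*s + 5) - 3**(s + 2)*(2*s + 1)*(2*s + 5) + 4**(s + 2)*(2*s + 1)*(2*s + 5) - 8*(5/2)**(s + 1/2)*(s + 2)*(2*s + 5) + 8*(5/2)**(s + 5/2)*(s + 2)*(2*s + 1))/(2*(s + 2)*(2*s + 1)*(2*s + 5))
  Re(s) > -1/2

breakpoints 1/2, 5/2, 3: one integral from each of the 4 segments
between 0 and 1/2 the integrand is 5*sqrt(t)·t^(s-1)
[1/2, 5/2) adds the kernel integral of 2*t**(5/2)
∫ 2*sqrt(t)·t^(s-1) over [5/2, 3)
piece [3, 4): integrate t**2/2 against the kernel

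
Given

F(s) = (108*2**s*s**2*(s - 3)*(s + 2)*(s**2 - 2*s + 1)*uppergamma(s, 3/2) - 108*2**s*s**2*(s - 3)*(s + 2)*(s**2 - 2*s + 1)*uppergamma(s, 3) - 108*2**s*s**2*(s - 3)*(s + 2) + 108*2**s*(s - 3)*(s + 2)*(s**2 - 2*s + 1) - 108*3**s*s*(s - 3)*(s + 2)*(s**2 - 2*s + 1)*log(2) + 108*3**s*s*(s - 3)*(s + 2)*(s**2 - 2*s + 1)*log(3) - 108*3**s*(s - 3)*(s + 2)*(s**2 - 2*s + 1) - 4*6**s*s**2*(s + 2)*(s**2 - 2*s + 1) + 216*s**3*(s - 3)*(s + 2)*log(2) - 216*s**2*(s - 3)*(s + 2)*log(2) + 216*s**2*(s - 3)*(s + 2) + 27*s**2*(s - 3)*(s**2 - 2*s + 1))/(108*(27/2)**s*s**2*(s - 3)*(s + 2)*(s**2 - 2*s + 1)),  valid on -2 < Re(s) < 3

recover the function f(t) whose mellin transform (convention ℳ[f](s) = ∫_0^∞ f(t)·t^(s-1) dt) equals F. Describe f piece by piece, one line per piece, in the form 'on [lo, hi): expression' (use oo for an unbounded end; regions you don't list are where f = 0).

invert the common scale on t to get 81*t**2/16 on [0, 2/9); 4*log(9*t/4)/(9*t) on [2/9, 4/9); log(9*t/4) on [4/9, 2/3); …
reversing the common scale on t: 9*t**2/4 on [0, 1/3); 2*log(3*t/2)/(3*t) on [1/3, 2/3); log(3*t/2) on [2/3, 1); …
peel off the common scale on t: t**2 on [0, 1/2); log(t)/t on [1/2, 1); log(t) on [1, 3/2); …
cuts at 2/27, 4/27, 2/9, 4/9: linearity sums the 5 kernel integrals
segment 0 to 2/27 holds 729*t**2/16; add its integral
segment 2/27 to 4/27 holds 4*log(27*t/4)/(27*t); add its integral
for t in [4/27, 2/9): the term is ∫ log(27*t/4)·t^(s-1)
piece [2/9, 4/9): integrate exp(-27*t/4) against the kernel
segment 4/9 to ∞ holds 64/(19683*t**3); add its integral

on [0, 2/27): 729*t**2/16
on [2/27, 4/27): 4*log(27*t/4)/(27*t)
on [4/27, 2/9): log(27*t/4)
on [2/9, 4/9): exp(-27*t/4)
on [4/9, oo): 64/(19683*t**3)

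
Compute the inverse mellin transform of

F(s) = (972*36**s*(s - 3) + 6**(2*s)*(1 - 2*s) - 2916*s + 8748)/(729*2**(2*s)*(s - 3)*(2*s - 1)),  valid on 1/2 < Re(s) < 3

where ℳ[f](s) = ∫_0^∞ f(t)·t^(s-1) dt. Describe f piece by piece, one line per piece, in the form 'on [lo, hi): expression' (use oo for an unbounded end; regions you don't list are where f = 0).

peel off the shared t-power: sqrt(t) on [0, 1/4); 2*sqrt(t) on [1/4, 9); t**(-2) on [9, ∞)
undo the power substitution: t on [0, 1/2); 2*t on [1/2, 3); t**(-4) on [3, ∞)
decompose at 1/4, 9; ℳ[f](s) sums the 3 pieces' integrals
between 0 and 1/4 the integrand is 1/sqrt(t)·t^(s-1)
on [1/4, 9) integrate f = 2/sqrt(t) against the kernel
on [9, ∞): add ∫ t**(-3)·t^(s-1) dt

on [0, 1/4): 1/sqrt(t)
on [1/4, 9): 2/sqrt(t)
on [9, oo): t**(-3)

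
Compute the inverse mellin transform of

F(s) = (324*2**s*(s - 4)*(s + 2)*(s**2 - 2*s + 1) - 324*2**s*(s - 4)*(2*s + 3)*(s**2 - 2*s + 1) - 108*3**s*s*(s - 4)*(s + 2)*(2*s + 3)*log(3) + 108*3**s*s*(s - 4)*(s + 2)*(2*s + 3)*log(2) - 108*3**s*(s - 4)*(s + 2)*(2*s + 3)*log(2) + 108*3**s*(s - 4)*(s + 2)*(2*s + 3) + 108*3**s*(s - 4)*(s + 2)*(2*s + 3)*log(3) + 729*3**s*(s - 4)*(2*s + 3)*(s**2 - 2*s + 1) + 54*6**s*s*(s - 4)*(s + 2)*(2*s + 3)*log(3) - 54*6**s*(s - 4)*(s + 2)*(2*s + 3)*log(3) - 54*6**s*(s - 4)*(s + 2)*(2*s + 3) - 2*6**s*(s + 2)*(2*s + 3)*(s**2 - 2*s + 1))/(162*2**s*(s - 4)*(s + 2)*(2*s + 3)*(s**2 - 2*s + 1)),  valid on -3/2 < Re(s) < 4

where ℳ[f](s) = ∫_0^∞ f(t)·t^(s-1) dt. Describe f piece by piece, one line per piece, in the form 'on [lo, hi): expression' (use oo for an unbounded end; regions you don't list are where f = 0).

linearity at 1, 3/2, 3 turns ℳ[f](s) into 4 summed integrals
between 0 and 1 the integrand is t**(3/2)·t^(s-1)
for t in [1, 3/2): the term is ∫ 2*t**2·t^(s-1)
[3/2, 3) adds the kernel integral of log(t)/t
piece [3, ∞): integrate t**(-4) against the kernel

on [0, 1): t**(3/2)
on [1, 3/2): 2*t**2
on [3/2, 3): log(t)/t
on [3, oo): t**(-4)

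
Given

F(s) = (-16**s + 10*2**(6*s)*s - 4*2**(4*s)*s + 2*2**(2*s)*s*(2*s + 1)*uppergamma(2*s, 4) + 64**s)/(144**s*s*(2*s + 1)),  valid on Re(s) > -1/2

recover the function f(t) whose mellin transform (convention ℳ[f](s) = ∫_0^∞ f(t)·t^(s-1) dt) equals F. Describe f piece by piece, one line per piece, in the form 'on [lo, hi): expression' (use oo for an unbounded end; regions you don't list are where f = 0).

remove the power substitution first: 3*t on [0, 1/3); 6*t + 1 on [1/3, 2/3); exp(-6*t) on [2/3, ∞)
undo the common scale on t: t on [0, 1); 2*t + 1 on [1, 2); exp(-2*t) on [2, ∞)
slice at 1/9, 4/9, transform all 3 pieces, and sum them
between 0 and 1/9 the integrand is 3*sqrt(t)·t^(s-1)
∫ over [1/9, 4/9) of (6*sqrt(t) + 1)·t^(s-1) joins the sum
segment 4/9 to ∞ holds exp(-6*sqrt(t)); add its integral

on [0, 1/9): 3*sqrt(t)
on [1/9, 4/9): 6*sqrt(t) + 1
on [4/9, oo): exp(-6*sqrt(t))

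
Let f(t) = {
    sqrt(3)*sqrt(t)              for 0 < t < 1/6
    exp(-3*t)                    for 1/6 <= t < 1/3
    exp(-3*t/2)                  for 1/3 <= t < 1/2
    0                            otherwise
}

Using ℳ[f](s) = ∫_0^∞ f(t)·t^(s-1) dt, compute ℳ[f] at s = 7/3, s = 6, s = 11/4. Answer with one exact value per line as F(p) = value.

F(7/3) = 6**(2/3)*(-272*2**(2/3)*uppergamma(7/3, 3/4) - 68*2**(1/3)*uppergamma(7/3, 1) + 3*sqrt(2) + 68*2**(1/3)*uppergamma(7/3, 1/2) + 272*2**(2/3)*uppergamma(7/3, 1/2))/3672
F(6) = -86701*exp(-3/4)/3888 - 326*exp(-1)/729 + sqrt(2)/606528 + 411515*exp(-1/2)/23328
F(11/4) = 3**(1/4)*(-208*2**(3/4)*uppergamma(11/4, 3/4) - 52*uppergamma(11/4, 1) + 2**(3/4) + 52*uppergamma(11/4, 1/2) + 208*2**(3/4)*uppergamma(11/4, 1/2))/1404

reversing the common scale on t: sqrt(t) on [0, 1/2); exp(-t) on [1/2, 1); exp(-t/2) on [1, 3/2)
linearity at 1/6, 1/3 turns ℳ[f](s) into 3 summed integrals
over [0, 1/6), the kernel integral of sqrt(3)*sqrt(t) enters the sum
segment [1/6, 1/3) carries exp(-3*t); integrate it
[1/3, 1/2) adds the kernel integral of exp(-3*t/2)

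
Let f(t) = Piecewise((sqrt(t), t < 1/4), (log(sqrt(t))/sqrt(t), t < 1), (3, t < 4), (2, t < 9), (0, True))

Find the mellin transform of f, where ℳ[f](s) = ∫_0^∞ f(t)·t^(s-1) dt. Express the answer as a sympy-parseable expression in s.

strip the power substitution: t on [0, 1/2); log(t)/t on [1/2, 1); 3 on [1, 2); …
integrate the 4 segments split at 1/4, 1, 4, then add the results
on [0, 1/4): add ∫ sqrt(t)·t^(s-1) dt
∫ over [1/4, 1) of log(sqrt(t))/sqrt(t)·t^(s-1) joins the sum
the [1, 4) slice contributes ∫ 3·t^(s-1) dt
segment 4 to 9 holds 2; add its integral

(16**s*(2*s + 1)*(4*s**2 - 4*s + 1) - 2**(2*s + 1)*s*(2*s + 1) + 2*36**s*(2*s + 1)*(4*s**2 - 4*s + 1) - 3*4**s*(2*s + 1)*(4*s**2 - 4*s + 1) + 8*s**2*(2*s + 1)*log(2) - 4*s*(2*s + 1)*log(2) + 4*s*(2*s + 1) + s*(4*s**2 - 4*s + 1))/(4**s*s*(2*s + 1)*(4*s**2 - 4*s + 1))
  Re(s) > -1/2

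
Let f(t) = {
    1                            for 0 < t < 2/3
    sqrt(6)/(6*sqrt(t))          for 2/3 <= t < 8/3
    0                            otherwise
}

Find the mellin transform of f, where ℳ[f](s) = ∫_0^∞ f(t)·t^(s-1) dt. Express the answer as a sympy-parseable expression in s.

2**(s - 1)*(4**s*s + 2*s - 2)/(3**s*s*(2*s - 1))
  Re(s) > 0

remove the common scale on t first: 1 on [0, 1); 1/(2*sqrt(t)) on [1, 4)
the power substitution comes off first: 1 on [0, 1); 1/(2*t) on [1, 2)
peel off the shared t-power: t on [0, 1); 1/2 on [1, 2)
breakpoints 2/3: one integral from each of the 2 segments
over [0, 2/3), the kernel integral of 1 enters the sum
piece [2/3, 8/3): integrate sqrt(6)/(6*sqrt(t)) against the kernel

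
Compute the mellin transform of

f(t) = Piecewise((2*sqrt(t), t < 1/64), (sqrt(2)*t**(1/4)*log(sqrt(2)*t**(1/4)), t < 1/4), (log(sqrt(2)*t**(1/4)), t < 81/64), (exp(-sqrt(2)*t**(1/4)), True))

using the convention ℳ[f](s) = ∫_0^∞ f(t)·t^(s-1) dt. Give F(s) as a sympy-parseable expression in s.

the power substitution comes off first: 2*t on [0, 1/8); sqrt(2)*sqrt(t)*log(sqrt(2)*sqrt(t)) on [1/8, 1/2); log(sqrt(2)*sqrt(t)) on [1/2, 9/8); …
reversing the common scale on t: t on [0, 1/4); sqrt(t)*log(sqrt(t)) on [1/4, 1); log(sqrt(t)) on [1, 9/4); …
strip the power substitution: t**2 on [0, 1/2); t*log(t) on [1/2, 1); log(t) on [1, 3/2); …
slice at 1/64, 1/4, 81/64, transform all 4 pieces, and sum them
segment [0, 1/64) carries 2*sqrt(t); integrate it
between 1/64 and 1/4 the integrand is sqrt(2)*t**(1/4)*log(sqrt(2)*t**(1/4))·t^(s-1)
between 1/4 and 81/64 the integrand is log(sqrt(2)*t**(1/4))·t^(s-1)
on [81/64, ∞): add ∫ exp(-sqrt(2)*t**(1/4))·t^(s-1) dt

2**(-6*s - 2)*(16**s*(2*s + 1)*(16*s**2 + 8*s + 1) + 2**(4*s + 4)*s**2*(-2*s - 1) + 2**(4*s + 4)*s**2*(2*s + 1)*(16*s**2 + 8*s + 1)*uppergamma(4*s, 3/2) + 81**s*s*(2*s + 1)*(-4*log(2) + 4*log(3))*(16*s**2 + 8*s + 1) - 81**s*(2*s + 1)*(16*s**2 + 8*s + 1) + 32*s**3*(2*s + 1)*log(2) + 8*s**2*(2*s + 1)*log(2) + s**2*(16*s + 8) + s**2*(32*s**2 + 16*s + 2))/(s**2*(2*s + 1)*(16*s**2 + 8*s + 1))
  Re(s) > -1/2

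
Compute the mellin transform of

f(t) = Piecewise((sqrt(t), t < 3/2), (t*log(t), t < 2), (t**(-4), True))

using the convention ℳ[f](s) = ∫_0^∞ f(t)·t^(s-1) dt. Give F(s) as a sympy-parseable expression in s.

integrate the 3 segments split at 3/2, 2, then add the results
over [0, 3/2), the kernel integral of sqrt(t) enters the sum
segment [3/2, 2) carries t*log(t); integrate it
the [2, ∞) slice contributes ∫ t**(-4)·t^(s-1) dt

(-32*2**(2*s)*(s - 4)*(2*s + 1) + 3**s*s*(s - 4)*(2*s + 1)*(-24*log(3) + 24*log(2)) + 3**s*(s - 4)*(2*s + 1)*(-24*log(3) + 24*log(2)) + 24*3**s*(s - 4)*(2*s + 1) + 16*3**s*sqrt(6)*(s - 4)*(s**2 + 2*s + 1) + 32*4**s*s*(s - 4)*(2*s + 1)*log(2) + 32*4**s*(s - 4)*(2*s + 1)*log(2) - 4**s*(2*s + 1)*(s**2 + 2*s + 1))/(16*2**s*(s - 4)*(2*s + 1)*(s**2 + 2*s + 1))
  -1/2 < Re(s) < 4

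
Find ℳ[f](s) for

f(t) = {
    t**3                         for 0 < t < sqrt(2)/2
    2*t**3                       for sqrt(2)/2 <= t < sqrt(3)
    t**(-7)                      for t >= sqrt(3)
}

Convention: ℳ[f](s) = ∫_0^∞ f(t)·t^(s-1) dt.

undo the shared t-power: t**2 on [0, sqrt(2)/2); 2*t**2 on [sqrt(2)/2, sqrt(3)); t**(-8) on [sqrt(3), ∞)
invert the power substitution to get t on [0, 1/2); 2*t on [1/2, 3); t**(-4) on [3, ∞)
integrate the 3 segments split at sqrt(2)/2, sqrt(3), then add the results
on [0, sqrt(2)/2): add ∫ t**3·t^(s-1) dt
segment [sqrt(2)/2, sqrt(3)) carries 2*t**3; integrate it
∫ over [sqrt(3), ∞) of t**(-7)·t^(s-1) joins the sum

2**(1/2 - s/2)*(972*6**(s/2 + 1/2)*(s - 7) - 2*6**(s/2 + 1/2)*(s + 3) - 81*s + 567)/(324*(s - 7)*(s + 3))
  -3 < Re(s) < 7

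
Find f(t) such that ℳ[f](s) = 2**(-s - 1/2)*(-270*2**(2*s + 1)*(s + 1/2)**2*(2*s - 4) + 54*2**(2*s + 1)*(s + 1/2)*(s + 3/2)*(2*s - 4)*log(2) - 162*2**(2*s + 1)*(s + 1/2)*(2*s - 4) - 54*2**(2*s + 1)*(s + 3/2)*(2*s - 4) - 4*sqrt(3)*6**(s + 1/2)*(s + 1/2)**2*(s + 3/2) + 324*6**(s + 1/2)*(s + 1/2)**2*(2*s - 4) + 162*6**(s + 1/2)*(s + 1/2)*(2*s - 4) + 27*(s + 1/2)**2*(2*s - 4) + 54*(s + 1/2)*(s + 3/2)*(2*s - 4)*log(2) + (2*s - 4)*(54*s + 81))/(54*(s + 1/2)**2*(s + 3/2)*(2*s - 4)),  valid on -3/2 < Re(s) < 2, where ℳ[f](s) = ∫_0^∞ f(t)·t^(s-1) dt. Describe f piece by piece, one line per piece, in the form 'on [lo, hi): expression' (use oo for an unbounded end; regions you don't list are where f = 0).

on [0, 1/2): t**(3/2)
on [1/2, 2): sqrt(t)*log(t)
on [2, 3): sqrt(t)*(t + 3)
on [3, oo): t**(-2)

the shared t-power comes off first: t on [0, 1/2); log(t) on [1/2, 2); t + 3 on [2, 3); …
split f at 1/2, 2, 3: ℳ[f](s) collects 4 kernel integrals
segment 0 to 1/2 holds t**(3/2); add its integral
segment 1/2 to 2 holds sqrt(t)*log(t); add its integral
[2, 3) adds the kernel integral of sqrt(t)*(t + 3)
∫ t**(-2)·t^(s-1) over [3, ∞)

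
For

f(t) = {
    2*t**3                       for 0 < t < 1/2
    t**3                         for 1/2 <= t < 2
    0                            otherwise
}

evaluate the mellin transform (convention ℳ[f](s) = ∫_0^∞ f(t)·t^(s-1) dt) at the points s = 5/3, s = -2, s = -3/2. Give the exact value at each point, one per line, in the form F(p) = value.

F(5/3) = 3*2**(1/3)*(1 + 512*2**(1/3))/448
F(-2) = 5/2
F(-3/2) = 3*sqrt(2)/2

breakpoints 1/2: one integral from each of the 2 segments
the [0, 1/2) slice contributes ∫ 2*t**3·t^(s-1) dt
[1/2, 2) adds the kernel integral of t**3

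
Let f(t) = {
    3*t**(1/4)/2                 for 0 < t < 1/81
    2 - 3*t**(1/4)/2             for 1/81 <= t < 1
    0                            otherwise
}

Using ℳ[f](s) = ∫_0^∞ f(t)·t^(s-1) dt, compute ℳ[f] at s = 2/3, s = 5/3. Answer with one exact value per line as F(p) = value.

undo the power substitution: 3*sqrt(t)/2 on [0, 1/9); 2 - 3*sqrt(t)/2 on [1/9, 1)
remove the power substitution first: 3*t/2 on [0, 1/3); 2 - 3*t/2 on [1/3, 1)
peel off the common scale on t: t on [0, 1/2); 2 - t on [1/2, 3/2)
treat the 2 regions marked off by 1/81 separately and sum
on [0, 1/81) integrate f = 3*t**(1/4)/2 against the kernel
piece [1/81, 1): integrate (2 - 3*t**(1/4)/2) against the kernel

F(2/3) = 15/11 - 7*3**(1/3)/99
F(5/3) = 48/115 - 26*3**(1/3)/83835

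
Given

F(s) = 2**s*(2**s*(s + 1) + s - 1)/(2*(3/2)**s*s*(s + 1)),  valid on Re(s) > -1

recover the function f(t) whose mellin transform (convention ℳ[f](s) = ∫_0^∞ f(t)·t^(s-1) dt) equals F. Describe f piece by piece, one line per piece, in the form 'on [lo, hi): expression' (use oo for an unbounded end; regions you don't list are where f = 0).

on [0, 4/3): 3*t/4
on [4/3, 8/3): 1/2

invert the common scale on t to get t/2 on [0, 2); 1/2 on [2, 4)
strip the common scale on t: t on [0, 1); 1/2 on [1, 2)
split f at 4/3: ℳ[f](s) collects 2 kernel integrals
[0, 4/3) adds the kernel integral of 3*t/4
[4/3, 8/3) adds the kernel integral of 1/2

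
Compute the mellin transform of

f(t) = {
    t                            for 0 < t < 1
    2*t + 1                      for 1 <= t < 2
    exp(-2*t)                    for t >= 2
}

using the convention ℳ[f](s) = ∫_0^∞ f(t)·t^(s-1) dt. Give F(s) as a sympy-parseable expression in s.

split f at 1, 2: ℳ[f](s) collects 3 kernel integrals
segment 0 to 1 holds t; add its integral
over [1, 2), the kernel integral of (2*t + 1) enters the sum
∫ over [2, ∞) of exp(-2*t)·t^(s-1) joins the sum

(2**s*s*(s + 1)*uppergamma(s, 4) - 2*4**s*s - 4**s + 5*8**s*s + 8**s)/(4**s*s*(s + 1))
  Re(s) > -1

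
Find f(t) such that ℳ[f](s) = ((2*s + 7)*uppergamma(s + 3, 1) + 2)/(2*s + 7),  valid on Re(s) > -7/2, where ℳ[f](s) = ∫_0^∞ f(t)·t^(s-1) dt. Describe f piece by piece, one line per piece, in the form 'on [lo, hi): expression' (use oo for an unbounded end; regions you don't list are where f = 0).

on [0, 1): t**(7/2)
on [1, oo): t**3*exp(-t)

back out the shared t-power: t**(3/2) on [0, 1); t*exp(-t) on [1, ∞)
reversing the shared t-power: sqrt(t) on [0, 1); exp(-t) on [1, ∞)
along the cuts 1, ℳ[f](s) splits into 2 integrals
segment 0 to 1 holds t**(7/2); add its integral
∫ t**3*exp(-t)·t^(s-1) over [1, ∞)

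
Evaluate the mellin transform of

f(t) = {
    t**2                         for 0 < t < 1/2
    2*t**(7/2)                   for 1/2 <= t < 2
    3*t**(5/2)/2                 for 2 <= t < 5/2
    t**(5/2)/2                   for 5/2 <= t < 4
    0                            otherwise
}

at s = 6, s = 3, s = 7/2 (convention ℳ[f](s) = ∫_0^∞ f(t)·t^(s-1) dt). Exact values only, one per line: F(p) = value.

along the cuts 1/2, 2, 5/2, ℳ[f](s) splits into 4 integrals
segment [0, 1/2) carries t**2; integrate it
piece [1/2, 2): integrate 2*t**(7/2) against the kernel
between 2 and 5/2 the integrand is 3*t**(5/2)/2·t^(s-1)
∫ t**(5/2)/2·t^(s-1) over [5/2, 4)

F(6) = 5177327*sqrt(2)/82688 + 390625*sqrt(10)/4352 + 268435473/34816
F(3) = 50165*sqrt(2)/4576 + 3125*sqrt(10)/352 + 327691/1760
F(7/2) = sqrt(2)/352 + 360723/896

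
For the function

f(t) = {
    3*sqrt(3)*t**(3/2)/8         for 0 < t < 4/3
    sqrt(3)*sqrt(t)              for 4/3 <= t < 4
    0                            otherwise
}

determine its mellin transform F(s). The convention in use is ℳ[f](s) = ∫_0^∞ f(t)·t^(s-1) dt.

undo the common scale on t: 3*sqrt(6)*t**(3/2)/4 on [0, 2/3); sqrt(6)*sqrt(t) on [2/3, 2)
the common scale on t comes off first: t**(3/2) on [0, 1); 2*sqrt(t) on [1, 3)
cuts at 4/3: linearity sums the 2 kernel integrals
[0, 4/3) adds the kernel integral of 3*sqrt(3)*t**(3/2)/8
for t in [4/3, 4): the term is ∫ sqrt(3)*sqrt(t)·t^(s-1)

(4/3)**s*(2*3**(s + 1/2)*(4*s + 6) - 4*s - 10)/((2*s + 1)*(2*s + 3))
  Re(s) > -3/2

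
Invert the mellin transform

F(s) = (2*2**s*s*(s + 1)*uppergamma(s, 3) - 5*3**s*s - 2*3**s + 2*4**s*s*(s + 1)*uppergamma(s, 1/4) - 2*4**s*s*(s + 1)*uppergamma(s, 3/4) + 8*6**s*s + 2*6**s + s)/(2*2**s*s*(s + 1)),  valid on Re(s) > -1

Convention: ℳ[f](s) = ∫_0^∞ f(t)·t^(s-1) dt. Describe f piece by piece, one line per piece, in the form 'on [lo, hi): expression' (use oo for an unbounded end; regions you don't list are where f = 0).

summing 4 kernel integrals split by 1/2, 3/2, 3 yields ℳ[f](s)
between 0 and 1/2 the integrand is t·t^(s-1)
segment [1/2, 3/2) carries exp(-t/2); integrate it
on [3/2, 3): add ∫ (t + 1)·t^(s-1) dt
over [3, ∞), the kernel integral of exp(-t) enters the sum

on [0, 1/2): t
on [1/2, 3/2): exp(-t/2)
on [3/2, 3): t + 1
on [3, oo): exp(-t)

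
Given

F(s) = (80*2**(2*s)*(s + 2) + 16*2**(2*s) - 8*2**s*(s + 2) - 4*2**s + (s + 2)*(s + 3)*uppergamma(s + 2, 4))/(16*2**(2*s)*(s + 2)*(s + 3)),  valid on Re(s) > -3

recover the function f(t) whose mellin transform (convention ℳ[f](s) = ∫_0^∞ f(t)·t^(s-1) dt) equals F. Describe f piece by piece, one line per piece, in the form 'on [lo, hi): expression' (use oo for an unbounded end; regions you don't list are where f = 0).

on [0, 1/2): 2*t**3
on [1/2, 1): t**2*(4*t + 1)
on [1, oo): t**2*exp(-4*t)

invert the shared t-power to get 2*t on [0, 1/2); 4*t + 1 on [1/2, 1); exp(-4*t) on [1, ∞)
peel off the common scale on t: t on [0, 1); 2*t + 1 on [1, 2); exp(-2*t) on [2, ∞)
summing 3 kernel integrals split by 1/2, 1 yields ℳ[f](s)
∫ 2*t**3·t^(s-1) over [0, 1/2)
on [1/2, 1) integrate f = t**2*(4*t + 1) against the kernel
on [1, ∞): add ∫ t**2*exp(-4*t)·t^(s-1) dt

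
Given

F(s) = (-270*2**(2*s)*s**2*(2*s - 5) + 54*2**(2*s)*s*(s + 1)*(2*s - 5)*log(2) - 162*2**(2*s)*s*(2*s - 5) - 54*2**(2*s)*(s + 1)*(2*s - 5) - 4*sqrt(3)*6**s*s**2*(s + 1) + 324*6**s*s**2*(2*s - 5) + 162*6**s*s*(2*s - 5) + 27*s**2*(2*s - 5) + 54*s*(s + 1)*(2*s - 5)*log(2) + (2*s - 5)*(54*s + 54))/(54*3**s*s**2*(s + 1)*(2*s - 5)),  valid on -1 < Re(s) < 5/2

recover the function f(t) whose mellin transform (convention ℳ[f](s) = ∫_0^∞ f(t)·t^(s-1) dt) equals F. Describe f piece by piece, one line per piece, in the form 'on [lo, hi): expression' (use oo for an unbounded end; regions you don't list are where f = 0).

undo the common scale on t: t on [0, 1/2); log(t) on [1/2, 2); t + 3 on [2, 3); …
split f at 1/3, 4/3, 2: ℳ[f](s) collects 4 kernel integrals
∫ 3*t/2·t^(s-1) over [0, 1/3)
segment 1/3 to 4/3 holds log(3*t/2); add its integral
segment [4/3, 2) carries (3*t/2 + 3); integrate it
[2, ∞) adds the kernel integral of 4*sqrt(6)/(27*t**(5/2))

on [0, 1/3): 3*t/2
on [1/3, 4/3): log(3*t/2)
on [4/3, 2): 3*t/2 + 3
on [2, oo): 4*sqrt(6)/(27*t**(5/2))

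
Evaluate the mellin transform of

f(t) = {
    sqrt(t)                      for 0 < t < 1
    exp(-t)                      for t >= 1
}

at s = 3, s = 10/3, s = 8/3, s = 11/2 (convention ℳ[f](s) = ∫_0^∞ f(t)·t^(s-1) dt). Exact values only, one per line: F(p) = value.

F(3) = 2/7 + 5*exp(-1)
F(10/3) = 6/23 + uppergamma(10/3, 1)
F(8/3) = 6/19 + uppergamma(8/3, 1)
F(11/2) = (E*(16 + 2835*sqrt(pi)*erfc(1)) + 11490)*exp(-1)/96

decompose at 1; ℳ[f](s) sums the 2 pieces' integrals
on [0, 1) integrate f = sqrt(t) against the kernel
segment 1 to ∞ holds exp(-t); add its integral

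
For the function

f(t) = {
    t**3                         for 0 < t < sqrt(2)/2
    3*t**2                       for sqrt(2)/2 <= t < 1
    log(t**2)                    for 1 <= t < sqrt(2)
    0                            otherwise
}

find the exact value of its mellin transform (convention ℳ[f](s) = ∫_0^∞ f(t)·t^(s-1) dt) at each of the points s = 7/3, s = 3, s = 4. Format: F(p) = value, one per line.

undo the power substitution: t**(3/2) on [0, 1/2); 3*t on [1/2, 1); log(t) on [1, 2)
breakpoints sqrt(2)/2, 1: one integral from each of the 3 segments
segment [0, sqrt(2)/2) carries t**3; integrate it
on [sqrt(2)/2, 1) integrate f = 3*t**2 against the kernel
∫ over [1, sqrt(2)) of log(t**2)·t^(s-1) joins the sum

F(7/3) = -36*2**(1/6)/49 - 9*2**(5/6)/104 + 3*2**(1/3)/128 + 6*2**(1/6)*log(2)/7 + 675/637
F(3) = sqrt(2)*(-748 + 960*log(2) + 607*sqrt(2))/1440
F(4) = sqrt(2)/112 + 1/16 + log(2)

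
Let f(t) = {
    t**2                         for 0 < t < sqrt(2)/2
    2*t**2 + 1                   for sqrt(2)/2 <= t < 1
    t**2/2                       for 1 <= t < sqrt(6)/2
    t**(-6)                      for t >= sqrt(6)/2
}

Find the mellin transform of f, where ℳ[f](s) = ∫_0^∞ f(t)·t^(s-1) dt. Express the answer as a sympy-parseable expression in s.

(sqrt(2)/2)**s*(270*2**(s/2)*s*(s - 6) + 216*2**(s/2)*(s - 6) + 81*3**(s/2)*s*(s - 6) - 32*3**(s/2)*s*(s + 2) - 162*s*(s - 6) - 216*s + 1296)/(108*s*(s - 6)*(s + 2))
  -2 < Re(s) < 6

undo the power substitution: t on [0, 1/2); 2*t + 1 on [1/2, 1); t/2 on [1, 3/2); …
along the cuts sqrt(2)/2, 1, sqrt(6)/2, ℳ[f](s) splits into 4 integrals
piece [0, sqrt(2)/2): integrate t**2 against the kernel
[sqrt(2)/2, 1) adds the kernel integral of (2*t**2 + 1)
over [1, sqrt(6)/2), the kernel integral of t**2/2 enters the sum
∫ t**(-6)·t^(s-1) over [sqrt(6)/2, ∞)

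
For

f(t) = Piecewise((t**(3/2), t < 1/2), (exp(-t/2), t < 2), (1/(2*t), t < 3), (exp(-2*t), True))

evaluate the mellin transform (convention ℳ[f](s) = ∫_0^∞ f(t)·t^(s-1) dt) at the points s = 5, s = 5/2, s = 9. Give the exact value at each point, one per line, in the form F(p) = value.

f breaks at 1/2, 2, 3 into 4 integrals to sum
between 0 and 1/2 the integrand is t**(3/2)·t^(s-1)
[1/2, 2) adds the kernel integral of exp(-t/2)
∫ 1/(2*t)·t^(s-1) over [2, 3)
∫ over [3, ∞) of exp(-2*t)·t^(s-1) joins the sum

F(5) = -2080*exp(-1) + sqrt(2)/832 + 345*exp(-6)/4 + 65/8 + 7889*exp(-1/4)/8
F(5/2) = -10*sqrt(2)*exp(-1) - 3*sqrt(2)*sqrt(pi)*erfc(1) - 2*sqrt(2)/3 + 3*sqrt(2)*sqrt(pi)*erfc(sqrt(6))/32 + 15*sqrt(3)*exp(-6)/8 + 1/64 + sqrt(3) + 3*sqrt(2)*sqrt(pi)*erfc(1/2) + 7*sqrt(2)*exp(-1/4)/2
F(9) = -56115712*exp(-1) + sqrt(2)/21504 + 107667*exp(-6)/4 + 6305/16 + 3392923553*exp(-1/4)/128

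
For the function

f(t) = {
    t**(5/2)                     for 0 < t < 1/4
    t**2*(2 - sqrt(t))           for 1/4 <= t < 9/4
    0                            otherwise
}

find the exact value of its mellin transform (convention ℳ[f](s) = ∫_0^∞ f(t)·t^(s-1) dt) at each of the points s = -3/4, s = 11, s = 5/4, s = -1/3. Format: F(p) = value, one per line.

F(-3/4) = -9*sqrt(2)/70 + 117*sqrt(6)/140
F(11) = 38127987424907/23555211264
F(5/4) = sqrt(2)*(-34 + 15309*sqrt(3))/12480
F(-1/3) = 3*2**(2/3)*(-16 + 297*3**(1/3))/1040

peel off the shared t-power: sqrt(t) on [0, 1/4); 2 - sqrt(t) on [1/4, 9/4)
remove the power substitution first: t on [0, 1/2); 2 - t on [1/2, 3/2)
f breaks at 1/4 into 2 integrals to sum
piece [0, 1/4): integrate t**(5/2) against the kernel
on [1/4, 9/4) integrate f = t**2*(2 - sqrt(t)) against the kernel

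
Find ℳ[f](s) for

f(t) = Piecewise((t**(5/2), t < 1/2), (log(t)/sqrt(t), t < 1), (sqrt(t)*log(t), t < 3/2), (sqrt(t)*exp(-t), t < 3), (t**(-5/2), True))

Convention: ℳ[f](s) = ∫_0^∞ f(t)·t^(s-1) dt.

strip the shared t-power: t**2 on [0, 1/2); log(t)/t on [1/2, 1); log(t) on [1, 3/2); …
the 5 pieces separated at 1/2, 1, 3/2, 3 each add one integral
between 0 and 1/2 the integrand is t**(5/2)·t^(s-1)
∫ over [1/2, 1) of log(t)/sqrt(t)·t^(s-1) joins the sum
[1, 3/2) adds the kernel integral of sqrt(t)*log(t)
segment [3/2, 3) carries sqrt(t)*exp(-t); integrate it
∫ over [3, ∞) of t**(-5/2)·t^(s-1) joins the sum

2**(-s - 1/2)*(108*2**(s + 1/2)*(-2*s + (s + 1/2)**2)*(s - 5/2)*(s + 1/2)**2*(s + 5/2)*uppergamma(s + 1/2, 3/2) - 108*2**(s + 1/2)*(-2*s + (s + 1/2)**2)*(s - 5/2)*(s + 1/2)**2*(s + 5/2)*uppergamma(s + 1/2, 3) + 108*2**(s + 1/2)*(-2*s + (s + 1/2)**2)*(s - 5/2)*(s + 5/2) - 108*2**(s + 1/2)*(s - 5/2)*(s + 1/2)**2*(s + 5/2) - 108*3**(s + 1/2)*(-2*s + (s + 1/2)**2)*(s - 5/2)*(s + 1/2)*(s + 5/2)*log(2) + 108*3**(s + 1/2)*(-2*s + (s + 1/2)**2)*(s - 5/2)*(s + 1/2)*(s + 5/2)*log(3) - 108*3**(s + 1/2)*(-2*s + (s + 1/2)**2)*(s - 5/2)*(s + 5/2) - 4*6**(s + 1/2)*(-2*s + (s + 1/2)**2)*(s + 1/2)**2*(s + 5/2) + 27*(-2*s + (s + 1/2)**2)*(s - 5/2)*(s + 1/2)**2 + 216*(s - 5/2)*(s + 1/2)**3*(s + 5/2)*log(2) - 216*(s - 5/2)*(s + 1/2)**2*(s + 5/2)*log(2) + 216*(s - 5/2)*(s + 1/2)**2*(s + 5/2))/(108*(-2*s + (s + 1/2)**2)*(s - 5/2)*(s + 1/2)**2*(s + 5/2))
  -5/2 < Re(s) < 5/2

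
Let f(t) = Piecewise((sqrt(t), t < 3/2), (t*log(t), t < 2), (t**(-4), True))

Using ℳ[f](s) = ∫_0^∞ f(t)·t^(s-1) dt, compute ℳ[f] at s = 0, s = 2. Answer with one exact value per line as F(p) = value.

the 3 pieces separated at 3/2, 2 each add one integral
between 0 and 3/2 the integrand is sqrt(t)·t^(s-1)
∫ over [3/2, 2) of t*log(t)·t^(s-1) joins the sum
[2, ∞) adds the kernel integral of t**(-4)

F(0) = -31/64 + log(8*sqrt(6)/9) + sqrt(6)
F(2) = -9*log(3)/8 - 7/18 + 9*sqrt(6)/20 + 91*log(2)/24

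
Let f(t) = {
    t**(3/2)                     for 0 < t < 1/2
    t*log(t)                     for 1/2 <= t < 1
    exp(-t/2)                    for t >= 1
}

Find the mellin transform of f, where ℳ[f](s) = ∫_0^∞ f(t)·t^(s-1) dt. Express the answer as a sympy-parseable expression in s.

(2*2**(2*s)*(2*s + 3)*(s**2 + 2*s + 1)*uppergamma(s, 1/2) - 2*2**s*(2*s + 3) + s*(2*s + 3)*log(2) + 2*s + (2*s + 3)*log(2) + sqrt(2)*(s**2 + 2*s + 1) + 3)/(2*2**s*(2*s + 3)*(s**2 + 2*s + 1))
  Re(s) > -3/2

summing 3 kernel integrals split by 1/2, 1 yields ℳ[f](s)
the [0, 1/2) slice contributes ∫ t**(3/2)·t^(s-1) dt
on [1/2, 1): add ∫ t*log(t)·t^(s-1) dt
segment [1, ∞) carries exp(-t/2); integrate it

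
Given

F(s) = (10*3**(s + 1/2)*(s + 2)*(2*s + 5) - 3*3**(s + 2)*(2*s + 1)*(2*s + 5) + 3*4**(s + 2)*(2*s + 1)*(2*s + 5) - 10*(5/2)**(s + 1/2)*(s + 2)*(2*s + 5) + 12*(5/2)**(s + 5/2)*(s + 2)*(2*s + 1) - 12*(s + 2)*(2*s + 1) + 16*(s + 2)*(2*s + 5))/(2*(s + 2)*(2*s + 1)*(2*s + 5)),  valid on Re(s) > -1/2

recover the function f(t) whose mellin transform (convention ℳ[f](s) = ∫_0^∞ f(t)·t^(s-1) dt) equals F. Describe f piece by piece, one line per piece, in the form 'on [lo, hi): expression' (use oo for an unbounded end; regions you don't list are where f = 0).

cuts at 1, 5/2, 3: linearity sums the 4 kernel integrals
on [0, 1) integrate f = 4*sqrt(t) against the kernel
∫ over [1, 5/2) of 3*t**(5/2)·t^(s-1) joins the sum
piece [5/2, 3): integrate 5*sqrt(t)/2 against the kernel
the [3, 4) slice contributes ∫ 3*t**2/2·t^(s-1) dt

on [0, 1): 4*sqrt(t)
on [1, 5/2): 3*t**(5/2)
on [5/2, 3): 5*sqrt(t)/2
on [3, 4): 3*t**2/2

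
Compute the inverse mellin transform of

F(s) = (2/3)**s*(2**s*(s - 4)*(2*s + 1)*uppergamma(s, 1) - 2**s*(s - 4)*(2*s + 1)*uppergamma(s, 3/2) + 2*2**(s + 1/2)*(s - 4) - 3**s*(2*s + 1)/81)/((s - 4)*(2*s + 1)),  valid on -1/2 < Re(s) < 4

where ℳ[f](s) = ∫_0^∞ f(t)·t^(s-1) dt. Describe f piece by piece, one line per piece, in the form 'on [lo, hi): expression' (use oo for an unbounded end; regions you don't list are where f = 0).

the common scale on t comes off first: sqrt(3)*sqrt(t) on [0, 2/3); exp(-3*t/2) on [2/3, 1); 1/(81*t**4) on [1, ∞)
reversing the common scale on t: sqrt(t) on [0, 2); exp(-t/2) on [2, 3); t**(-4) on [3, ∞)
linearity at 4/3, 2 turns ℳ[f](s) into 3 summed integrals
segment [0, 4/3) carries sqrt(6)*sqrt(t)/2; integrate it
∫ exp(-3*t/4)·t^(s-1) over [4/3, 2)
on [2, ∞): add ∫ 16/(81*t**4)·t^(s-1) dt

on [0, 4/3): sqrt(6)*sqrt(t)/2
on [4/3, 2): exp(-3*t/4)
on [2, oo): 16/(81*t**4)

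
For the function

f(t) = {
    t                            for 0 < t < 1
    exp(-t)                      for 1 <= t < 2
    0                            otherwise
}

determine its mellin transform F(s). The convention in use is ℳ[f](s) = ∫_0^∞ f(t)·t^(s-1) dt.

decompose at 1; ℳ[f](s) sums the 2 pieces' integrals
over [0, 1), the kernel integral of t enters the sum
∫ exp(-t)·t^(s-1) over [1, 2)

((s + 1)*uppergamma(s, 1) - (s + 1)*uppergamma(s, 2) + 1)/(s + 1)
  Re(s) > -1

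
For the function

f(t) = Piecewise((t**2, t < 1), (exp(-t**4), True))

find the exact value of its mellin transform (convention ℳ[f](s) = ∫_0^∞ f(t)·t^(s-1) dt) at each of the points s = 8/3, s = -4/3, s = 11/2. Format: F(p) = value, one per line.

invert the power substitution to get t on [0, 1); exp(-t**2) on [1, ∞)
reversing the power substitution: sqrt(t) on [0, 1); exp(-t) on [1, ∞)
split f at 1: ℳ[f](s) collects 2 kernel integrals
∫ t**2·t^(s-1) over [0, 1)
piece [1, ∞): integrate exp(-t**4) against the kernel

F(8/3) = uppergamma(2/3, 1)/4 + 3/14
F(-4/3) = uppergamma(-1/3, 1)/4 + 3/2
F(11/2) = uppergamma(11/8, 1)/4 + 2/15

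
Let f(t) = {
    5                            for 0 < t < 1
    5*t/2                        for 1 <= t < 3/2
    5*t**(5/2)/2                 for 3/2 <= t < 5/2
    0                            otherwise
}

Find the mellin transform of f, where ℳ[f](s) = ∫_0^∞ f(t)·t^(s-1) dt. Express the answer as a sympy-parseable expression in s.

5*((3/2)**(s + 1)*s*(2*s + 5) - 2*(3/2)**(s + 5/2)*s*(s + 1) + 2*(5/2)**(s + 5/2)*s*(s + 1) - s*(2*s + 5) + 2*(s + 1)*(2*s + 5))/(2*s*(s + 1)*(2*s + 5))
  Re(s) > 0

integrate the 3 segments split at 1, 3/2, then add the results
between 0 and 1 the integrand is 5·t^(s-1)
on [1, 3/2): add ∫ 5*t/2·t^(s-1) dt
on [3/2, 5/2): add ∫ 5*t**(5/2)/2·t^(s-1) dt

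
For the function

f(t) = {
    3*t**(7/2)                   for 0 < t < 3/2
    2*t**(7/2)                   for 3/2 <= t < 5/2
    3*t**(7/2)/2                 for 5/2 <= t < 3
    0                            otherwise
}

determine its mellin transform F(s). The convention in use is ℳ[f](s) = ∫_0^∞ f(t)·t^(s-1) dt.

breakpoints 3/2, 5/2: one integral from each of the 3 segments
over [0, 3/2), the kernel integral of 3*t**(7/2) enters the sum
∫ over [3/2, 5/2) of 2*t**(7/2)·t^(s-1) joins the sum
segment [5/2, 3) carries 3*t**(7/2)/2; integrate it

(3*3**(s + 7/2) + 2*(3/2)**(s + 7/2) + (5/2)**(s + 7/2))/(2*s + 7)
  Re(s) > -7/2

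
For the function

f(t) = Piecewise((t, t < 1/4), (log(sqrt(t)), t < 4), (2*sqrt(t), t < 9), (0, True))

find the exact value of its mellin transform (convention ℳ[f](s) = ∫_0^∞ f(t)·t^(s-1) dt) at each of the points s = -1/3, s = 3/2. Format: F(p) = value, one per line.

F(-1/3) = 3*2**(2/3)*(-19*2**(2/3) - log(2**(2*2**(2/3) + 8)) + 13 + 16*6**(1/3))/8
F(3/2) = 65*log(2)/12 + 5061/80

peel off the power substitution: t**2 on [0, 1/2); log(t) on [1/2, 2); 2*t on [2, 3)
the 3 pieces separated at 1/4, 4 each add one integral
segment 0 to 1/4 holds t; add its integral
over [1/4, 4), the kernel integral of log(sqrt(t)) enters the sum
segment 4 to 9 holds 2*sqrt(t); add its integral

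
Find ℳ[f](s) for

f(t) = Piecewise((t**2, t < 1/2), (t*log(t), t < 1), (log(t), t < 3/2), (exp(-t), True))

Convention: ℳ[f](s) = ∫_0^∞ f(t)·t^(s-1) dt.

breakpoints 1/2, 1, 3/2: one integral from each of the 4 segments
piece [0, 1/2): integrate t**2 against the kernel
for t in [1/2, 1): the term is ∫ t*log(t)·t^(s-1)
segment [1, 3/2) carries log(t); integrate it
on [3/2, ∞): add ∫ exp(-t)·t^(s-1) dt

(4*2**s*s**2*(s + 2)*(s**2 + 2*s + 1)*uppergamma(s, 3/2) - 4*2**s*s**2*(s + 2) + 4*2**s*(s + 2)*(s**2 + 2*s + 1) + 3**s*s*(s + 2)*(-4*log(2) + 4*log(3))*(s**2 + 2*s + 1) - 4*3**s*(s + 2)*(s**2 + 2*s + 1) + s**3*(s + 2)*log(4) + s**2*(s + 2)*log(4) + 2*s**2*(s + 2) + s**2*(s**2 + 2*s + 1))/(4*2**s*s**2*(s + 2)*(s**2 + 2*s + 1))
  Re(s) > -2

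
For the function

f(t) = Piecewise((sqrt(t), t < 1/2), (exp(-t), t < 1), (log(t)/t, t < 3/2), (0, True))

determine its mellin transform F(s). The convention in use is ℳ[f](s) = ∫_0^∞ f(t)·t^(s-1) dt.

(3*2**s*(2*s + 1)*(s**2 - 2*s + 1)*uppergamma(s, 1/2) - 3*2**s*(2*s + 1)*(s**2 - 2*s + 1)*uppergamma(s, 1) + 3*2**s*(2*s + 1) + 3**s*s*(2*s + 1)*(-2*log(2) + 2*log(3)) - 2*3**s*(2*s + 1) + 3**s*(2*s + 1)*(-2*log(3) + 2*log(2)) + 3*sqrt(2)*(s**2 - 2*s + 1))/(3*2**s*(2*s + 1)*(s**2 - 2*s + 1))
  Re(s) > -1/2

breakpoints 1/2, 1: one integral from each of the 3 segments
piece [0, 1/2): integrate sqrt(t) against the kernel
segment [1/2, 1) carries exp(-t); integrate it
piece [1, 3/2): integrate log(t)/t against the kernel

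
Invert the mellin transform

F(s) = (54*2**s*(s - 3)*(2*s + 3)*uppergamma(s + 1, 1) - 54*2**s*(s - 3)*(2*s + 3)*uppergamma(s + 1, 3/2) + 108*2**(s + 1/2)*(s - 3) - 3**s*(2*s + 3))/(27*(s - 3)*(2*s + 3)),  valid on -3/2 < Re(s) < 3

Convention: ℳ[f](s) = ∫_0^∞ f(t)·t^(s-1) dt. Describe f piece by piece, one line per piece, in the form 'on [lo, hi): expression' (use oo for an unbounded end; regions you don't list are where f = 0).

peel off the shared t-power: sqrt(t) on [0, 2); exp(-t/2) on [2, 3); t**(-4) on [3, ∞)
integrate the 3 segments split at 2, 3, then add the results
between 0 and 2 the integrand is t**(3/2)·t^(s-1)
∫ over [2, 3) of t*exp(-t/2)·t^(s-1) joins the sum
[3, ∞) adds the kernel integral of t**(-3)

on [0, 2): t**(3/2)
on [2, 3): t*exp(-t/2)
on [3, oo): t**(-3)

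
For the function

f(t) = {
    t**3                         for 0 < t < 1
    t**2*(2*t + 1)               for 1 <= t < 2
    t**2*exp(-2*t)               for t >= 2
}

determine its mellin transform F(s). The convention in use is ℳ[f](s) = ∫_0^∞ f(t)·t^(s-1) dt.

reversing the shared t-power: t**2 on [0, 1); t*(2*t + 1) on [1, 2); t*exp(-2*t) on [2, ∞)
back out the shared t-power: t on [0, 1); 2*t + 1 on [1, 2); exp(-2*t) on [2, ∞)
integrate the 3 segments split at 1, 2, then add the results
∫ t**3·t^(s-1) over [0, 1)
segment 1 to 2 holds t**2*(2*t + 1); add its integral
[2, ∞) adds the kernel integral of t**2*exp(-2*t)

(80*2**(2*s)*(s + 2) + 16*2**(2*s) - 8*2**s*(s + 2) - 4*2**s + (s + 2)*(s + 3)*uppergamma(s + 2, 4))/(4*2**s*(s + 2)*(s + 3))
  Re(s) > -3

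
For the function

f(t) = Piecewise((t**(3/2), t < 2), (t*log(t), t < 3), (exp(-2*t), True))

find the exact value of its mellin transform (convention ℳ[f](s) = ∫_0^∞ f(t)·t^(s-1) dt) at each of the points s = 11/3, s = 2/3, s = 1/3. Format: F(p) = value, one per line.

split f at 2, 3: ℳ[f](s) collects 3 kernel integrals
on [0, 2) integrate f = t**(3/2) against the kernel
the [2, 3) slice contributes ∫ t*log(t)·t^(s-1) dt
over [3, ∞), the kernel integral of exp(-2*t) enters the sum

F(11/3) = -729*3**(2/3)/196 - 24*2**(2/3)*log(2)/7 + 2**(1/3)*uppergamma(11/3, 6)/16 + 36*2**(2/3)/49 + 192*2**(1/6)/31 + 243*3**(2/3)*log(3)/14
F(2/3) = -27*3**(2/3)/25 - 6*2**(2/3)*log(2)/5 + 2**(1/3)*uppergamma(2/3, 6)/2 + 18*2**(2/3)/25 + 24*2**(1/6)/13 + 9*3**(2/3)*log(3)/5
F(1/3) = -27*3**(1/3)/16 - 3*2**(1/3)*log(2)/2 + 2**(2/3)*uppergamma(1/3, 6)/2 + 9*2**(1/3)/8 + 12*2**(5/6)/11 + 9*3**(1/3)*log(3)/4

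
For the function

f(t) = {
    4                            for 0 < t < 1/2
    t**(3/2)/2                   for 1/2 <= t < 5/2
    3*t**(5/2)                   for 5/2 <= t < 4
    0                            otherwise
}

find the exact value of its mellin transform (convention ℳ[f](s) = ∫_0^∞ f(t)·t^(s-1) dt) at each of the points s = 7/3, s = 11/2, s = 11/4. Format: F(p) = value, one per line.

F(7/3) = -29625*2**(1/6)*5**(5/6)/2668 - 3*2**(1/6)/368 + 129111*2**(2/3)/406
F(11/2) = sqrt(2)/88 + 344743403/14336
F(11/4) = 2**(1/4)*(-536250*sqrt(2)*5**(1/4) - 77*sqrt(2) + 3808 + 12255232*2**(1/4))/20944

cuts at 1/2, 5/2: linearity sums the 3 kernel integrals
[0, 1/2) adds the kernel integral of 4
∫ over [1/2, 5/2) of t**(3/2)/2·t^(s-1) joins the sum
over [5/2, 4), the kernel integral of 3*t**(5/2) enters the sum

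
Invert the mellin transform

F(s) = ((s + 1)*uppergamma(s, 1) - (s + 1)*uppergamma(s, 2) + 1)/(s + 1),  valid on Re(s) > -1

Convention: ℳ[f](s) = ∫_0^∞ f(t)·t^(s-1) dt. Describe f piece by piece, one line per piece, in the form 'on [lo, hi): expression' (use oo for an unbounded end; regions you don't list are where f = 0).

integrate the 2 segments split at 1, then add the results
on [0, 1): add ∫ t·t^(s-1) dt
on [1, 2): add ∫ exp(-t)·t^(s-1) dt

on [0, 1): t
on [1, 2): exp(-t)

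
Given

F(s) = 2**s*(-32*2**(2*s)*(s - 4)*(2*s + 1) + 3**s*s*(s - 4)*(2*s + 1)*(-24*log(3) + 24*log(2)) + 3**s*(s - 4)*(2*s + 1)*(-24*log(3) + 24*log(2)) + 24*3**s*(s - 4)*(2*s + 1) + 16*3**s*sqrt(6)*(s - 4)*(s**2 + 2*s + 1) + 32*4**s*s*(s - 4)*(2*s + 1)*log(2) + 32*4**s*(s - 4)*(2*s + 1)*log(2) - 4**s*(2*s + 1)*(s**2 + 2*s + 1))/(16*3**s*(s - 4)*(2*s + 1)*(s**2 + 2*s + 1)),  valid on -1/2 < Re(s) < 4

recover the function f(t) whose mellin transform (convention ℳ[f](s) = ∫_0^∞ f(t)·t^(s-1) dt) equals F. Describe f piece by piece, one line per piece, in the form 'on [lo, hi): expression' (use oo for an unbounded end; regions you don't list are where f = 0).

on [0, 2): sqrt(3)*sqrt(t)/2
on [2, 8/3): 3*t*log(3*t/4)/4
on [8/3, oo): 256/(81*t**4)

invert the common scale on t to get sqrt(6)*sqrt(t)/2 on [0, 1); 3*t*log(3*t/2)/2 on [1, 4/3); 16/(81*t**4) on [4/3, ∞)
reversing the common scale on t: sqrt(t) on [0, 3/2); t*log(t) on [3/2, 2); t**(-4) on [2, ∞)
integrate the 3 segments split at 2, 8/3, then add the results
for t in [0, 2): the term is ∫ sqrt(3)*sqrt(t)/2·t^(s-1)
∫ 3*t*log(3*t/4)/4·t^(s-1) over [2, 8/3)
on [8/3, ∞) integrate f = 256/(81*t**4) against the kernel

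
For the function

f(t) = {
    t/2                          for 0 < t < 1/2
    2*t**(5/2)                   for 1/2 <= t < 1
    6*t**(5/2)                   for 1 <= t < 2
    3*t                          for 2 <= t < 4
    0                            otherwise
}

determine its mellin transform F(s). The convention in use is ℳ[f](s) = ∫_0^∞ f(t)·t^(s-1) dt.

(48*2**(2*s)*(2*s + 5) - 24*2**s*(2*s + 5) - 2*2**(1/2 - s)*(s + 1) + 192*2**(s + 1/2)*(s + 1) - 32*s - 32 + (2*s + 5)/2**s)/(4*(s + 1)*(2*s + 5))
  Re(s) > -1

integrate the 4 segments split at 1/2, 1, 2, then add the results
[0, 1/2) adds the kernel integral of t/2
over [1/2, 1), the kernel integral of 2*t**(5/2) enters the sum
over [1, 2), the kernel integral of 6*t**(5/2) enters the sum
over [2, 4), the kernel integral of 3*t enters the sum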